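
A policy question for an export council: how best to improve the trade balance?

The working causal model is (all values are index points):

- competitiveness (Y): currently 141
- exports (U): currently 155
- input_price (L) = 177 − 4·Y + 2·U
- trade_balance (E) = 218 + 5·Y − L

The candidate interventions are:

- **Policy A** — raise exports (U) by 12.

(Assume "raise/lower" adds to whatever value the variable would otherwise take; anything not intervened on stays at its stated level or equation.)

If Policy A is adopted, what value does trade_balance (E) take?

Policy A (U + 12):
  Y = 141
  U = 155 + 12 = 167
  L = 177 − 4·141 + 2·167 = -53
  E = 218 + 5·141 − (-53) = 976

976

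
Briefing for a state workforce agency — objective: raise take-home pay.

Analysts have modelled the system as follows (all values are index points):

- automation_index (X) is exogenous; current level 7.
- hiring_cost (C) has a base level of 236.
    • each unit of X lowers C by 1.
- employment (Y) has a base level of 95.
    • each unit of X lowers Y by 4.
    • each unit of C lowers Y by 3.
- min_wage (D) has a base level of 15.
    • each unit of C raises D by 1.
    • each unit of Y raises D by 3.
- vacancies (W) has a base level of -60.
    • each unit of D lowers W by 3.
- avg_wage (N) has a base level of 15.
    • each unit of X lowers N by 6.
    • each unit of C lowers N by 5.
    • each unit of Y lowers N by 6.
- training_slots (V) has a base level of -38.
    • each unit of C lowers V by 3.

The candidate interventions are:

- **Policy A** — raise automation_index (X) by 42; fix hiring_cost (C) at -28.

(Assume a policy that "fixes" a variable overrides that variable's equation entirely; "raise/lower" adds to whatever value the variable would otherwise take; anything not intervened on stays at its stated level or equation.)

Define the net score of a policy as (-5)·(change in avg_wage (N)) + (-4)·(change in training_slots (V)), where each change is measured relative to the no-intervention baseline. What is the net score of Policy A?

Baseline:
  X = 7
  C = 236 − 7 = 229
  Y = 95 − 4·7 − 3·229 = -620
  N = 15 − 6·7 − 5·229 − 6·(-620) = 2548
  V = -38 − 3·229 = -725
Policy A (X + 42, C := -28):
  X = 7 + 42 = 49
  C = -28
  Y = 95 − 4·49 − 3·(-28) = -17
  N = 15 − 6·49 − 5·(-28) − 6·(-17) = -37
  V = -38 − 3·(-28) = 46
ΔN = -37 − 2548 = -2585; ΔV = 46 − (-725) = 771
Score = (-5)·(-2585) + (-4)·771 = 9841

9841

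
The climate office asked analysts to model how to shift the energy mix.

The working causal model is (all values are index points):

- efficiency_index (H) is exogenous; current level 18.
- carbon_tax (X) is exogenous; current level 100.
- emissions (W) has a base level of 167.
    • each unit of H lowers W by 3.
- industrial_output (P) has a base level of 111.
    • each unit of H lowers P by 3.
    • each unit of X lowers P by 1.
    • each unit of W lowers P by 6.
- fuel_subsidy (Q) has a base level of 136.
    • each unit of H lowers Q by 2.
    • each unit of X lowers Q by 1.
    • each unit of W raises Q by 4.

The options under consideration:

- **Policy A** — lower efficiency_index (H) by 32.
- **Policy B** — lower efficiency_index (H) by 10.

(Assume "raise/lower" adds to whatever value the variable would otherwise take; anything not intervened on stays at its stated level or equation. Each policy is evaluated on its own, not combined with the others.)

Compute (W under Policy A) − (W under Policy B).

66

Policy A (H − 32):
  H = 18 − 32 = -14
  W = 167 − 3·(-14) = 209
Policy B (H − 10):
  H = 18 − 10 = 8
  W = 167 − 3·8 = 143
W: 209 − 143 = 66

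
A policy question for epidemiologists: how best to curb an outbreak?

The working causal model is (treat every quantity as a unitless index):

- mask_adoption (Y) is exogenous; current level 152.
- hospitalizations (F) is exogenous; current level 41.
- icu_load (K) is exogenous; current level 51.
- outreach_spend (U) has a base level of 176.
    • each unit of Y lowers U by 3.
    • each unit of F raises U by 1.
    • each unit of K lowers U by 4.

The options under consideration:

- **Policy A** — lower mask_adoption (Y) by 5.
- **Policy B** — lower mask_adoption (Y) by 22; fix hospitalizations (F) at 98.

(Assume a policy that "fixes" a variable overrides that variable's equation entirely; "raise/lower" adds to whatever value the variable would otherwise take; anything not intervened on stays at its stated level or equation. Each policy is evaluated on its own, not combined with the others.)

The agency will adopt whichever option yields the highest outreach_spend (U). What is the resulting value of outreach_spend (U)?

-320

Policy A (Y − 5):
  Y = 152 − 5 = 147
  F = 41
  K = 51
  U = 176 − 3·147 + 41 − 4·51 = -428
Policy B (Y − 22, F := 98):
  Y = 152 − 22 = 130
  F = 98
  K = 51
  U = 176 − 3·130 + 98 − 4·51 = -320
Comparing — Policy A: U=-428, Policy B: U=-320. Highest is -320 (Policy B).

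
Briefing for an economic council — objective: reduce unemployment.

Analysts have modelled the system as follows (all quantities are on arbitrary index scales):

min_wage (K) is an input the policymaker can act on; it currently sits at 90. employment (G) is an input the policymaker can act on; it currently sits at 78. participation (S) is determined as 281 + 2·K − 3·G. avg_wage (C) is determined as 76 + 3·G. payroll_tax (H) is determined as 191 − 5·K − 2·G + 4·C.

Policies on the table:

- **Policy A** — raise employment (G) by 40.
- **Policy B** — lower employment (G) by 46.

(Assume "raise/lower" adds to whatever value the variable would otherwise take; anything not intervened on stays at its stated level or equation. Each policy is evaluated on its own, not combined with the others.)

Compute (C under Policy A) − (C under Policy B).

Policy A (G + 40):
  G = 78 + 40 = 118
  C = 76 + 3·118 = 430
Policy B (G − 46):
  G = 78 − 46 = 32
  C = 76 + 3·32 = 172
C: 430 − 172 = 258

258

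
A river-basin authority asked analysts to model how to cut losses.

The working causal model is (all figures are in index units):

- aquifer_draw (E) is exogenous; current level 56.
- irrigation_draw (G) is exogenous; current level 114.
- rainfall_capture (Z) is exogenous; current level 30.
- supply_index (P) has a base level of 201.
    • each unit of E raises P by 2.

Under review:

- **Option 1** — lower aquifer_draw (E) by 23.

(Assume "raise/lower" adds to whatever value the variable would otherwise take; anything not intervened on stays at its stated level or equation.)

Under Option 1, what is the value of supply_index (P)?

Option 1 (E − 23):
  E = 56 − 23 = 33
  P = 201 + 2·33 = 267

267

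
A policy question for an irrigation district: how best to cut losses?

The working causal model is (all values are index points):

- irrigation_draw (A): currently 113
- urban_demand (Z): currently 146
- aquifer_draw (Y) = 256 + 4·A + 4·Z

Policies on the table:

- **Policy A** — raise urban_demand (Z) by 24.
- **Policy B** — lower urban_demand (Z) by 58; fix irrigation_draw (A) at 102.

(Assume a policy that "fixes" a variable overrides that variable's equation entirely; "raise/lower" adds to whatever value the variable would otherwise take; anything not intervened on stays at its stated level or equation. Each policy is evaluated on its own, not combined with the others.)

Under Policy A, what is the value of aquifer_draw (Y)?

1388

Policy A (Z + 24):
  A = 113
  Z = 146 + 24 = 170
  Y = 256 + 4·113 + 4·170 = 1388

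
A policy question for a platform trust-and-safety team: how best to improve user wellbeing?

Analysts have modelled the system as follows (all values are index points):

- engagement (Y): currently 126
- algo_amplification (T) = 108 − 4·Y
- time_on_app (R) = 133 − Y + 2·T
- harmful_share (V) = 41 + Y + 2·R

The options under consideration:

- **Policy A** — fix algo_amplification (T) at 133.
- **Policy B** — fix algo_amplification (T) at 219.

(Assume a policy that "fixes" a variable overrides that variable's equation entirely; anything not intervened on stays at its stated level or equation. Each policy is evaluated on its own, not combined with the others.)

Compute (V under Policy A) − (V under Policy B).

Policy A (T := 133):
  Y = 126
  T = 133
  R = 133 − 126 + 2·133 = 273
  V = 41 + 126 + 2·273 = 713
Policy B (T := 219):
  Y = 126
  T = 219
  R = 133 − 126 + 2·219 = 445
  V = 41 + 126 + 2·445 = 1057
V: 713 − 1057 = -344

-344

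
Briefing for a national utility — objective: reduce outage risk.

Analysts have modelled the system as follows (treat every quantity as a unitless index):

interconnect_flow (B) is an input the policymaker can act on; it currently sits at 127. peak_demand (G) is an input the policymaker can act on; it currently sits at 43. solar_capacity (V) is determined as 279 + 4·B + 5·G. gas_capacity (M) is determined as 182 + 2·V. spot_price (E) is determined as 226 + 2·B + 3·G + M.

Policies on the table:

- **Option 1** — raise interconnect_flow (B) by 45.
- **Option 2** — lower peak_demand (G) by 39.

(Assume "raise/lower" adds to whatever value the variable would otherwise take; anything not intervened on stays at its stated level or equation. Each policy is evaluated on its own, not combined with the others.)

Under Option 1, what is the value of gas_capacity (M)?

Option 1 (B + 45):
  B = 127 + 45 = 172
  G = 43
  V = 279 + 4·172 + 5·43 = 1182
  M = 182 + 2·1182 = 2546

2546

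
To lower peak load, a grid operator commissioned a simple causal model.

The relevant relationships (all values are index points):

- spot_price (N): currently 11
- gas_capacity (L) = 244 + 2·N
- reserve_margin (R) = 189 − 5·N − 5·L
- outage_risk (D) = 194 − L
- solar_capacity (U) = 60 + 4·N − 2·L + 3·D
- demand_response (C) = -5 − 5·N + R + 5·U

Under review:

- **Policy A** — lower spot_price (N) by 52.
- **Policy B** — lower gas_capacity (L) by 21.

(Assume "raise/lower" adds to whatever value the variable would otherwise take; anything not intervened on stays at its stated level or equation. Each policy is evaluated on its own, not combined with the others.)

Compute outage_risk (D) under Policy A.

Policy A (N − 52):
  N = 11 − 52 = -41
  L = 244 + 2·(-41) = 162
  D = 194 − 162 = 32

32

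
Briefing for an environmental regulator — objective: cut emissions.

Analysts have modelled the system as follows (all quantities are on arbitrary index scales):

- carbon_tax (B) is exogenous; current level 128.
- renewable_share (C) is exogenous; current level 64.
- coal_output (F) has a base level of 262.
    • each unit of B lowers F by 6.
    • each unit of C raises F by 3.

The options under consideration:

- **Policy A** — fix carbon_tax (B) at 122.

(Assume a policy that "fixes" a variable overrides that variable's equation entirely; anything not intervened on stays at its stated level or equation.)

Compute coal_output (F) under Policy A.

Policy A (B := 122):
  B = 122
  C = 64
  F = 262 − 6·122 + 3·64 = -278

-278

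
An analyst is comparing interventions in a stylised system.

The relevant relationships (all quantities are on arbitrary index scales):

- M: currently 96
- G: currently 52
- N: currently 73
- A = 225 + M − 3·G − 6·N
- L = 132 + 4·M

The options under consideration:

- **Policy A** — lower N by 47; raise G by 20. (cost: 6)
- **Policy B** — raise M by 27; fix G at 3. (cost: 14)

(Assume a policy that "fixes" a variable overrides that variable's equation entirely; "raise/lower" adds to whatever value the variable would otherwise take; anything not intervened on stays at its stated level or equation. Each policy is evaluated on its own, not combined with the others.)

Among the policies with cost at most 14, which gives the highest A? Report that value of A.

-51

Policy A (N − 47, G + 20):
  M = 96
  G = 52 + 20 = 72
  N = 73 − 47 = 26
  A = 225 + 96 − 3·72 − 6·26 = -51
Policy B (M + 27, G := 3):
  M = 96 + 27 = 123
  G = 3
  N = 73
  A = 225 + 123 − 3·3 − 6·73 = -99
Comparing — Policy A: A=-51, Policy B: A=-99. Highest is -51 (Policy A).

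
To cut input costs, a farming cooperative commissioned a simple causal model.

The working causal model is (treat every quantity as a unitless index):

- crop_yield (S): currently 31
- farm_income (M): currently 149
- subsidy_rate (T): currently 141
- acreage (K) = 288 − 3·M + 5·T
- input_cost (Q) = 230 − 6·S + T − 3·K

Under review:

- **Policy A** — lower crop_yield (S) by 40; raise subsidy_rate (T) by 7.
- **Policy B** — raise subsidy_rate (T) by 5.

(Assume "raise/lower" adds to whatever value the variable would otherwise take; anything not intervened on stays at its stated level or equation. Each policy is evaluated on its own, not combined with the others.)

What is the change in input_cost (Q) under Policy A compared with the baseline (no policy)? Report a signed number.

142

Baseline:
  S = 31
  M = 149
  T = 141
  K = 288 − 3·149 + 5·141 = 546
  Q = 230 − 6·31 + 141 − 3·546 = -1453
Policy A (S − 40, T + 7):
  S = 31 − 40 = -9
  M = 149
  T = 141 + 7 = 148
  K = 288 − 3·149 + 5·148 = 581
  Q = 230 − 6·(-9) + 148 − 3·581 = -1311
Change in Q: -1311 − (-1453) = 142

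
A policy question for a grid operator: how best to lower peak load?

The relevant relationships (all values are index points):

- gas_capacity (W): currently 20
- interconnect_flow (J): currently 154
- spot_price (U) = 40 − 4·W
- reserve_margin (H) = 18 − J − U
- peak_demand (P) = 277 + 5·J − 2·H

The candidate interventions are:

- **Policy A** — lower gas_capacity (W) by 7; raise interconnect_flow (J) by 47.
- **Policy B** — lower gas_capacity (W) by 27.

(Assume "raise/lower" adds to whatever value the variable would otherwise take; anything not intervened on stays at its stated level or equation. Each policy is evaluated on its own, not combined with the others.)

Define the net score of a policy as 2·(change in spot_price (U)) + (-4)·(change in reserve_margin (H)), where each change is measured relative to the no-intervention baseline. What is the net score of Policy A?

356

Baseline:
  W = 20
  J = 154
  U = 40 − 4·20 = -40
  H = 18 − 154 − (-40) = -96
Policy A (W − 7, J + 47):
  W = 20 − 7 = 13
  J = 154 + 47 = 201
  U = 40 − 4·13 = -12
  H = 18 − 201 − (-12) = -171
ΔU = -12 − (-40) = 28; ΔH = -171 − (-96) = -75
Score = 2·28 + (-4)·(-75) = 356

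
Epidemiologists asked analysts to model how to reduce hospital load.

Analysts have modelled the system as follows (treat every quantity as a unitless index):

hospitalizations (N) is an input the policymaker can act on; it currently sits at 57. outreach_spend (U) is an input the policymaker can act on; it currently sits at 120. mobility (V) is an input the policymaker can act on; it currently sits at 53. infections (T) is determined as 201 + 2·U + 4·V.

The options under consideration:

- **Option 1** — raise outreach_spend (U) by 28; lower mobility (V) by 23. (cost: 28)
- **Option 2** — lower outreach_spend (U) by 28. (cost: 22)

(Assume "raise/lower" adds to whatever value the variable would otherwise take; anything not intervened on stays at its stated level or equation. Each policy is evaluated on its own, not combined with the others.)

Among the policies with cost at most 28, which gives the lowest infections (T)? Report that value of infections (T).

597

Option 1 (U + 28, V − 23):
  U = 120 + 28 = 148
  V = 53 − 23 = 30
  T = 201 + 2·148 + 4·30 = 617
Option 2 (U − 28):
  U = 120 − 28 = 92
  V = 53
  T = 201 + 2·92 + 4·53 = 597
Comparing — Option 1: T=617, Option 2: T=597. Lowest is 597 (Option 2).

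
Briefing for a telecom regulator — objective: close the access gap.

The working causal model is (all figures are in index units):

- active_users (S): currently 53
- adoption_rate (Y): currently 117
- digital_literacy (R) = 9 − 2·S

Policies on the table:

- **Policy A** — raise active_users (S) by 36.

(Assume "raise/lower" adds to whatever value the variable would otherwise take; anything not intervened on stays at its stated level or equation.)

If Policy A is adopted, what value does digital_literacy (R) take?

Policy A (S + 36):
  S = 53 + 36 = 89
  R = 9 − 2·89 = -169

-169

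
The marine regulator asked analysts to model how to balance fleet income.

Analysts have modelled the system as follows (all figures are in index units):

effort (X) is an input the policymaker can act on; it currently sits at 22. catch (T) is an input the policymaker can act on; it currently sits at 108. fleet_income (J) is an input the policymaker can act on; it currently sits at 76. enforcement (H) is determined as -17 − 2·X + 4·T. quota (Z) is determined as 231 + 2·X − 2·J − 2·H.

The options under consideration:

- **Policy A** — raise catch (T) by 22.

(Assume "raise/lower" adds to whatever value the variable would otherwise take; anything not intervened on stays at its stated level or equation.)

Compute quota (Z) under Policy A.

Policy A (T + 22):
  X = 22
  T = 108 + 22 = 130
  J = 76
  H = -17 − 2·22 + 4·130 = 459
  Z = 231 + 2·22 − 2·76 − 2·459 = -795

-795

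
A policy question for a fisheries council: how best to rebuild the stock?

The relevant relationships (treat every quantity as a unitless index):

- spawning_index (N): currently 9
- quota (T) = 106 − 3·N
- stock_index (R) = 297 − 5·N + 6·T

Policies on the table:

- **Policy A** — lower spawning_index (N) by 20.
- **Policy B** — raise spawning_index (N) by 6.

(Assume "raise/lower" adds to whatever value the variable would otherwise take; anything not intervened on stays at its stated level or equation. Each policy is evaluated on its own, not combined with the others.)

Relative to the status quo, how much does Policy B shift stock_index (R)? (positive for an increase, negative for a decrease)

-138

Baseline:
  N = 9
  T = 106 − 3·9 = 79
  R = 297 − 5·9 + 6·79 = 726
Policy B (N + 6):
  N = 9 + 6 = 15
  T = 106 − 3·15 = 61
  R = 297 − 5·15 + 6·61 = 588
Change in R: 588 − 726 = -138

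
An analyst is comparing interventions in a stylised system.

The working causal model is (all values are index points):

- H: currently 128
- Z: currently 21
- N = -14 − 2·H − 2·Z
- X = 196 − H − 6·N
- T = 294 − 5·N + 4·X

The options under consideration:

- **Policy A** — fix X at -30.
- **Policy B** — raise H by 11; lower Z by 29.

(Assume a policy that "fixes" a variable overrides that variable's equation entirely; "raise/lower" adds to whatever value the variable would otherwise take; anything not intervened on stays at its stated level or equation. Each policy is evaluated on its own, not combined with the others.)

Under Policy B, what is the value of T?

Policy B (H + 11, Z − 29):
  H = 128 + 11 = 139
  Z = 21 − 29 = -8
  N = -14 − 2·139 − 2·(-8) = -276
  X = 196 − 139 − 6·(-276) = 1713
  T = 294 − 5·(-276) + 4·1713 = 8526

8526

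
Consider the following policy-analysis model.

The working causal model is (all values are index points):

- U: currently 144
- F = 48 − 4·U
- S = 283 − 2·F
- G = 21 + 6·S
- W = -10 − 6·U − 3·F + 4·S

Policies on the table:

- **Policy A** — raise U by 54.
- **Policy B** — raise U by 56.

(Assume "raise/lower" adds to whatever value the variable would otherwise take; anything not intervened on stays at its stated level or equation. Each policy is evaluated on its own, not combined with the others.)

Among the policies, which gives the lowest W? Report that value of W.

8118

Policy A (U + 54):
  U = 144 + 54 = 198
  F = 48 − 4·198 = -744
  S = 283 − 2·(-744) = 1771
  W = -10 − 6·198 − 3·(-744) + 4·1771 = 8118
Policy B (U + 56):
  U = 144 + 56 = 200
  F = 48 − 4·200 = -752
  S = 283 − 2·(-752) = 1787
  W = -10 − 6·200 − 3·(-752) + 4·1787 = 8194
Comparing — Policy A: W=8118, Policy B: W=8194. Lowest is 8118 (Policy A).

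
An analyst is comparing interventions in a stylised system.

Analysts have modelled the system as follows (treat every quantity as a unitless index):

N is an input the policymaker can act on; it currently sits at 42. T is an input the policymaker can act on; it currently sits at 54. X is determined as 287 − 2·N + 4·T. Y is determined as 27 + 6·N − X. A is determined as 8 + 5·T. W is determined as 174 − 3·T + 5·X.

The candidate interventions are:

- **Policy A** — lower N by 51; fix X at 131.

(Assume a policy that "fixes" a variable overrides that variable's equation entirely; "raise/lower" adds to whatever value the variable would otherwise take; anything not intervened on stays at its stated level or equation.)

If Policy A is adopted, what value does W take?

Policy A (N − 51, X := 131):
  N = 42 − 51 = -9
  T = 54
  X = 131
  W = 174 − 3·54 + 5·131 = 667

667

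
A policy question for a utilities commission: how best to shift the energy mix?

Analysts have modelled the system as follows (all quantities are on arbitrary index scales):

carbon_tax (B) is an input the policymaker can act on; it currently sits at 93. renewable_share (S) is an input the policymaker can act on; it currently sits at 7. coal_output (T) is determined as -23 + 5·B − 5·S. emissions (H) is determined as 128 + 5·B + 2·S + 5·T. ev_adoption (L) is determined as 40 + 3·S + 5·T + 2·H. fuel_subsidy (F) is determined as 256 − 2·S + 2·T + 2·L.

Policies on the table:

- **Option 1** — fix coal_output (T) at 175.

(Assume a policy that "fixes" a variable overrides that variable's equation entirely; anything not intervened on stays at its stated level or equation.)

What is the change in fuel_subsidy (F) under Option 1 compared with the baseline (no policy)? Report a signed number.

-7424

Baseline:
  B = 93
  S = 7
  T = -23 + 5·93 − 5·7 = 407
  H = 128 + 5·93 + 2·7 + 5·407 = 2642
  L = 40 + 3·7 + 5·407 + 2·2642 = 7380
  F = 256 − 2·7 + 2·407 + 2·7380 = 15816
Option 1 (T := 175):
  B = 93
  S = 7
  T = 175
  H = 128 + 5·93 + 2·7 + 5·175 = 1482
  L = 40 + 3·7 + 5·175 + 2·1482 = 3900
  F = 256 − 2·7 + 2·175 + 2·3900 = 8392
Change in F: 8392 − 15816 = -7424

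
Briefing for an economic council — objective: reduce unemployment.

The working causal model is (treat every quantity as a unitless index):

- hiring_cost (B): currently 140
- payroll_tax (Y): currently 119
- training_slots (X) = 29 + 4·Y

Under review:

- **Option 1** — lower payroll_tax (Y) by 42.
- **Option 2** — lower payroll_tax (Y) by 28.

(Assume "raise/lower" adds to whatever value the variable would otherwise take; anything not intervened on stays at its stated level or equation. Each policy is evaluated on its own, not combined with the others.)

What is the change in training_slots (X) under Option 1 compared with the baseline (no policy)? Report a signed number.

-168

Baseline:
  Y = 119
  X = 29 + 4·119 = 505
Option 1 (Y − 42):
  Y = 119 − 42 = 77
  X = 29 + 4·77 = 337
Change in X: 337 − 505 = -168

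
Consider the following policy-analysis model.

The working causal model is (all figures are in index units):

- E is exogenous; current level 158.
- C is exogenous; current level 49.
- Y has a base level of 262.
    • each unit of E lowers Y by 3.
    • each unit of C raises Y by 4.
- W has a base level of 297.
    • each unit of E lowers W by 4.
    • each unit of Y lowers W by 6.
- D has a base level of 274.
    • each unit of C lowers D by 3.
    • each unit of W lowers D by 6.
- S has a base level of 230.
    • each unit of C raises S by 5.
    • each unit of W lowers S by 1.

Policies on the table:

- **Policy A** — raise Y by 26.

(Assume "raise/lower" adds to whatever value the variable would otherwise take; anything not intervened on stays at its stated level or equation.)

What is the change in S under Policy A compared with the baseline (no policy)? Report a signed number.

156

Baseline:
  E = 158
  C = 49
  Y = 262 − 3·158 + 4·49 = -16
  W = 297 − 4·158 − 6·(-16) = -239
  S = 230 + 5·49 − (-239) = 714
Policy A (Y + 26):
  E = 158
  C = 49
  Y = 262 − 3·158 + 4·49 (+26 from intervention) = 10
  W = 297 − 4·158 − 6·10 = -395
  S = 230 + 5·49 − (-395) = 870
Change in S: 870 − 714 = 156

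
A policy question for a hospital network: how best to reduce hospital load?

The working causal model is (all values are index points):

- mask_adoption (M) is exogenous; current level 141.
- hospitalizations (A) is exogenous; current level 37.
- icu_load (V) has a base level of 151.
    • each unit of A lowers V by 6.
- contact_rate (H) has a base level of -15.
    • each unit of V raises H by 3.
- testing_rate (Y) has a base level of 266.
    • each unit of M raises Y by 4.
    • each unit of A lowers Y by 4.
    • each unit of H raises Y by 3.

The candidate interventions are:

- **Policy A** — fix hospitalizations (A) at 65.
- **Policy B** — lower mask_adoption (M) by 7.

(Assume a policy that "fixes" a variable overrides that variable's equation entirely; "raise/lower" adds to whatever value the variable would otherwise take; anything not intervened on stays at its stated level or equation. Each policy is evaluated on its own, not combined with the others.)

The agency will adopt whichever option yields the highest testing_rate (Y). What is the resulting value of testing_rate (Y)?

Policy A (A := 65):
  M = 141
  A = 65
  V = 151 − 6·65 = -239
  H = -15 + 3·(-239) = -732
  Y = 266 + 4·141 − 4·65 + 3·(-732) = -1626
Policy B (M − 7):
  M = 141 − 7 = 134
  A = 37
  V = 151 − 6·37 = -71
  H = -15 + 3·(-71) = -228
  Y = 266 + 4·134 − 4·37 + 3·(-228) = -30
Comparing — Policy A: Y=-1626, Policy B: Y=-30. Highest is -30 (Policy B).

-30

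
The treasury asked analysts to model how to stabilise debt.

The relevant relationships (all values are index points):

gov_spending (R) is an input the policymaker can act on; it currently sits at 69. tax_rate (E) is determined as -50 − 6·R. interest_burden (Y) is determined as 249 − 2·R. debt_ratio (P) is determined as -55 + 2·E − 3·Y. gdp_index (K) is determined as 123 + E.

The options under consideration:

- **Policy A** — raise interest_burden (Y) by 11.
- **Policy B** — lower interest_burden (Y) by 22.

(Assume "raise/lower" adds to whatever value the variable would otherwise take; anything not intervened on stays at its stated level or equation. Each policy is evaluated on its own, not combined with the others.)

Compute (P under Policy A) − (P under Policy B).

Policy A (Y + 11):
  R = 69
  E = -50 − 6·69 = -464
  Y = 249 − 2·69 (+11 from intervention) = 122
  P = -55 + 2·(-464) − 3·122 = -1349
Policy B (Y − 22):
  R = 69
  E = -50 − 6·69 = -464
  Y = 249 − 2·69 (−22 from intervention) = 89
  P = -55 + 2·(-464) − 3·89 = -1250
P: -1349 − (-1250) = -99

-99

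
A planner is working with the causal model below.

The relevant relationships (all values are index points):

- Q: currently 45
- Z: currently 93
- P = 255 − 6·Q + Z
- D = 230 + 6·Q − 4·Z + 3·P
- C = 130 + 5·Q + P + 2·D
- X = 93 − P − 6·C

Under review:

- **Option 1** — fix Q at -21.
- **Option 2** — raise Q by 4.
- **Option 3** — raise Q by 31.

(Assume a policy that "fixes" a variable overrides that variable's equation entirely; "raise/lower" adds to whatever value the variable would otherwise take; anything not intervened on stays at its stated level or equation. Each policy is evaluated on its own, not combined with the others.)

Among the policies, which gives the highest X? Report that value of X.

-2091

Option 1 (Q := -21):
  Q = -21
  Z = 93
  P = 255 − 6·(-21) + 93 = 474
  D = 230 + 6·(-21) − 4·93 + 3·474 = 1154
  C = 130 + 5·(-21) + 474 + 2·1154 = 2807
  X = 93 − 474 − 6·2807 = -17223
Option 2 (Q + 4):
  Q = 45 + 4 = 49
  Z = 93
  P = 255 − 6·49 + 93 = 54
  D = 230 + 6·49 − 4·93 + 3·54 = 314
  C = 130 + 5·49 + 54 + 2·314 = 1057
  X = 93 − 54 − 6·1057 = -6303
Option 3 (Q + 31):
  Q = 45 + 31 = 76
  Z = 93
  P = 255 − 6·76 + 93 = -108
  D = 230 + 6·76 − 4·93 + 3·(-108) = -10
  C = 130 + 5·76 + (-108) + 2·(-10) = 382
  X = 93 − (-108) − 6·382 = -2091
Comparing — Option 1: X=-17223, Option 2: X=-6303, Option 3: X=-2091. Highest is -2091 (Option 3).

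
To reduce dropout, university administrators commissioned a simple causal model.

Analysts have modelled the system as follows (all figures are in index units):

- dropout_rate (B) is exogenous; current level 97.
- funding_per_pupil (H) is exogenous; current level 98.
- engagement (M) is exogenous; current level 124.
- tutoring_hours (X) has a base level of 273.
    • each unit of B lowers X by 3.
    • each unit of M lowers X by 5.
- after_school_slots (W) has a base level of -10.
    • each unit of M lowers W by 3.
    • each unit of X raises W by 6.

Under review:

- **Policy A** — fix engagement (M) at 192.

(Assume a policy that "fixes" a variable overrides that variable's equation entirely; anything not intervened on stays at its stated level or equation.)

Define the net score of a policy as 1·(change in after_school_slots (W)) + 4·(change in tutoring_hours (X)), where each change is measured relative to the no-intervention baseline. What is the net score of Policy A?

-3604

Baseline:
  B = 97
  M = 124
  X = 273 − 3·97 − 5·124 = -638
  W = -10 − 3·124 + 6·(-638) = -4210
Policy A (M := 192):
  B = 97
  M = 192
  X = 273 − 3·97 − 5·192 = -978
  W = -10 − 3·192 + 6·(-978) = -6454
ΔW = -6454 − (-4210) = -2244; ΔX = -978 − (-638) = -340
Score = 1·(-2244) + 4·(-340) = -3604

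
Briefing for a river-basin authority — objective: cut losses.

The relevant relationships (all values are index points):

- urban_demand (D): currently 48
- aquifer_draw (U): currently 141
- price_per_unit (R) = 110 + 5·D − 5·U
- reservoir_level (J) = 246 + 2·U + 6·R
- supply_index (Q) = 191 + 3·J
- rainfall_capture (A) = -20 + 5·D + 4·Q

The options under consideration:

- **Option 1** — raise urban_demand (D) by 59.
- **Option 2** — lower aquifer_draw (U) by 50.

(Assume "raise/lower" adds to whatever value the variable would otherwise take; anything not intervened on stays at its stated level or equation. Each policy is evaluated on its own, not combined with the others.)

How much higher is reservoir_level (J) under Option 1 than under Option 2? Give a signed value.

370

Option 1 (D + 59):
  D = 48 + 59 = 107
  U = 141
  R = 110 + 5·107 − 5·141 = -60
  J = 246 + 2·141 + 6·(-60) = 168
Option 2 (U − 50):
  D = 48
  U = 141 − 50 = 91
  R = 110 + 5·48 − 5·91 = -105
  J = 246 + 2·91 + 6·(-105) = -202
J: 168 − (-202) = 370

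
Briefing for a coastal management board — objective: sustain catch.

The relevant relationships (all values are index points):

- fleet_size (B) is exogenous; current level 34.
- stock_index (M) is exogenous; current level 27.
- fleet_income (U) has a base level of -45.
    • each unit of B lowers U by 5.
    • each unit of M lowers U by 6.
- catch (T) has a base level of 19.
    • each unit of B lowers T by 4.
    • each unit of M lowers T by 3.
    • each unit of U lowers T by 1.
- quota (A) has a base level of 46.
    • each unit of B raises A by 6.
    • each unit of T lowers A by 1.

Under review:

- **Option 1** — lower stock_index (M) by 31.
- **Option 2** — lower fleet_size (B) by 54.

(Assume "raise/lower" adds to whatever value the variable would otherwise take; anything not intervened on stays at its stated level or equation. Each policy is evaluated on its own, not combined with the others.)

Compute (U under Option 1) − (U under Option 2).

-84

Option 1 (M − 31):
  B = 34
  M = 27 − 31 = -4
  U = -45 − 5·34 − 6·(-4) = -191
Option 2 (B − 54):
  B = 34 − 54 = -20
  M = 27
  U = -45 − 5·(-20) − 6·27 = -107
U: -191 − (-107) = -84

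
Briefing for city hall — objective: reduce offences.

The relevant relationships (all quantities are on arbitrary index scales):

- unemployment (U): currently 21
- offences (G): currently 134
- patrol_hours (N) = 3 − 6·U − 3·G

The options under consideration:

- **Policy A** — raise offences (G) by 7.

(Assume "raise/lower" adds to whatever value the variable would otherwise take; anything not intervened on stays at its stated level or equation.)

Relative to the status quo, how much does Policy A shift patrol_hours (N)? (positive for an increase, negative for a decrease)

-21

Baseline:
  U = 21
  G = 134
  N = 3 − 6·21 − 3·134 = -525
Policy A (G + 7):
  U = 21
  G = 134 + 7 = 141
  N = 3 − 6·21 − 3·141 = -546
Change in N: -546 − (-525) = -21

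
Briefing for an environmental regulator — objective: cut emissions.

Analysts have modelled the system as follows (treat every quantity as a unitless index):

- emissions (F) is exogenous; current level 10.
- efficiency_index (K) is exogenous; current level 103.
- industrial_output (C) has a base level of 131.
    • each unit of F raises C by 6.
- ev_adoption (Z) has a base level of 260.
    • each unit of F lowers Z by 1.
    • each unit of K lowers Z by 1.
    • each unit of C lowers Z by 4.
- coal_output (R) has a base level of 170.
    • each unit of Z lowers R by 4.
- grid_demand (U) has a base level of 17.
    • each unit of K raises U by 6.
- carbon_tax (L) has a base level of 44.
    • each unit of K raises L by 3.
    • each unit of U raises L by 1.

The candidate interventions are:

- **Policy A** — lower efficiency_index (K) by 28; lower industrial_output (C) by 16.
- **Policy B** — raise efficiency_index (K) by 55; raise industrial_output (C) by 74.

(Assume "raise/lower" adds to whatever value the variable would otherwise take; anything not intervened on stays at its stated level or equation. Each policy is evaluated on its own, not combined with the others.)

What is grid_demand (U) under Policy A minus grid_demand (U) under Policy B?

Policy A (K − 28, C − 16):
  K = 103 − 28 = 75
  U = 17 + 6·75 = 467
Policy B (K + 55, C + 74):
  K = 103 + 55 = 158
  U = 17 + 6·158 = 965
U: 467 − 965 = -498

-498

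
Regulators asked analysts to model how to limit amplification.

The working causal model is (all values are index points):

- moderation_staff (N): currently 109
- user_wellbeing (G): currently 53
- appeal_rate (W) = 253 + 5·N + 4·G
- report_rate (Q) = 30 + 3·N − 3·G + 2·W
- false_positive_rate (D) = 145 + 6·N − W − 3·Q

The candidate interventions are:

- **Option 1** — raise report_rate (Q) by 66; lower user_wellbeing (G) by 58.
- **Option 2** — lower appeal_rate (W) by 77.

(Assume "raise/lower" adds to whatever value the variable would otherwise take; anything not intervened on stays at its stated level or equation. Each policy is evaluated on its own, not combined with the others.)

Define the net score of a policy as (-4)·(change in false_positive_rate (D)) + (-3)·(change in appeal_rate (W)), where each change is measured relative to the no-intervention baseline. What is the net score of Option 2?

Baseline:
  N = 109
  G = 53
  W = 253 + 5·109 + 4·53 = 1010
  Q = 30 + 3·109 − 3·53 + 2·1010 = 2218
  D = 145 + 6·109 − 1010 − 3·2218 = -6865
Option 2 (W − 77):
  N = 109
  G = 53
  W = 253 + 5·109 + 4·53 (−77 from intervention) = 933
  Q = 30 + 3·109 − 3·53 + 2·933 = 2064
  D = 145 + 6·109 − 933 − 3·2064 = -6326
ΔD = -6326 − (-6865) = 539; ΔW = 933 − 1010 = -77
Score = (-4)·539 + (-3)·(-77) = -1925

-1925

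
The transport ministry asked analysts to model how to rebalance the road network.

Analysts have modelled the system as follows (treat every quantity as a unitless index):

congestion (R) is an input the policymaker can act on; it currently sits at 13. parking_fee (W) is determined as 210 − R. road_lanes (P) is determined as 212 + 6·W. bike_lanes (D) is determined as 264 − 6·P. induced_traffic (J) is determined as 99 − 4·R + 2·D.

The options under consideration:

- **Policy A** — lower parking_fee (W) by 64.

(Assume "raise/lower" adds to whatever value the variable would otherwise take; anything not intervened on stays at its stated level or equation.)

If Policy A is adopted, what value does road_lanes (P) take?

1010

Policy A (W − 64):
  R = 13
  W = 210 − 13 (−64 from intervention) = 133
  P = 212 + 6·133 = 1010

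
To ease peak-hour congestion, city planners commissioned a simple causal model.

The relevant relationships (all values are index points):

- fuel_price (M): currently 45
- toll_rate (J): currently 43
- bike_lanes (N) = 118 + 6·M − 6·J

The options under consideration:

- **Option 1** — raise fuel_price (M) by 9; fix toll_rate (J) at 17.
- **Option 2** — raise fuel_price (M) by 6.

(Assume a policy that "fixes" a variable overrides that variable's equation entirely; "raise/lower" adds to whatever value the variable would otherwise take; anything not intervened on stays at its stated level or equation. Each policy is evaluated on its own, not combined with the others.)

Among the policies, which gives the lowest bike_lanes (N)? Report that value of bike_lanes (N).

Option 1 (M + 9, J := 17):
  M = 45 + 9 = 54
  J = 17
  N = 118 + 6·54 − 6·17 = 340
Option 2 (M + 6):
  M = 45 + 6 = 51
  J = 43
  N = 118 + 6·51 − 6·43 = 166
Comparing — Option 1: N=340, Option 2: N=166. Lowest is 166 (Option 2).

166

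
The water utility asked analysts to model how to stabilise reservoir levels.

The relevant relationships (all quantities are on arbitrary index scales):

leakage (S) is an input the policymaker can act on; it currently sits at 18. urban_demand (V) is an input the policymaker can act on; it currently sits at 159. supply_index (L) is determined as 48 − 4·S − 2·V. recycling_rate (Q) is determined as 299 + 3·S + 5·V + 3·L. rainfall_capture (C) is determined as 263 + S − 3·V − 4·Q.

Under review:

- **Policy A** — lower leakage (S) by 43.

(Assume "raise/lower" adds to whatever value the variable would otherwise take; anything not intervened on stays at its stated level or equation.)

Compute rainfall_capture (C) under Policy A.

Policy A (S − 43):
  S = 18 − 43 = -25
  V = 159
  L = 48 − 4·(-25) − 2·159 = -170
  Q = 299 + 3·(-25) + 5·159 + 3·(-170) = 509
  C = 263 + (-25) − 3·159 − 4·509 = -2275

-2275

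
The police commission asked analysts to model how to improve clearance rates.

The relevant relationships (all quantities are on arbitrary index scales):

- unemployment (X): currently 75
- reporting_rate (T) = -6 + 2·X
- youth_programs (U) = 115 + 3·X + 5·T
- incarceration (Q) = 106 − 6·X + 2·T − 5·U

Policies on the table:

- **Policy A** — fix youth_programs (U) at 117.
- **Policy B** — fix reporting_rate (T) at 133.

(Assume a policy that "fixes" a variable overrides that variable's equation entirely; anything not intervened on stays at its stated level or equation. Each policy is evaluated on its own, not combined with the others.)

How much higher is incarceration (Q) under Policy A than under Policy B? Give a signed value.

4462

Policy A (U := 117):
  X = 75
  T = -6 + 2·75 = 144
  U = 117
  Q = 106 − 6·75 + 2·144 − 5·117 = -641
Policy B (T := 133):
  X = 75
  T = 133
  U = 115 + 3·75 + 5·133 = 1005
  Q = 106 − 6·75 + 2·133 − 5·1005 = -5103
Q: -641 − (-5103) = 4462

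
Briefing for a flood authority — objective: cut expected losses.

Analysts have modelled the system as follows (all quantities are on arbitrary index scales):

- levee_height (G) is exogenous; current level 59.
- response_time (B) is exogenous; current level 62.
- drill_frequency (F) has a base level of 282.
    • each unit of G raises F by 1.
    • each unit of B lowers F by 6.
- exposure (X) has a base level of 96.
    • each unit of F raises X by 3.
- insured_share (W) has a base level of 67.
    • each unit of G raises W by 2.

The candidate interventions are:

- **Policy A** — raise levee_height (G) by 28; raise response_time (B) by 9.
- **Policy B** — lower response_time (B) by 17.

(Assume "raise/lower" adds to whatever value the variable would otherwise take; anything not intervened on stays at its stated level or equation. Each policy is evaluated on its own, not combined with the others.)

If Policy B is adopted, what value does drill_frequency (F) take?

Policy B (B − 17):
  G = 59
  B = 62 − 17 = 45
  F = 282 + 59 − 6·45 = 71

71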